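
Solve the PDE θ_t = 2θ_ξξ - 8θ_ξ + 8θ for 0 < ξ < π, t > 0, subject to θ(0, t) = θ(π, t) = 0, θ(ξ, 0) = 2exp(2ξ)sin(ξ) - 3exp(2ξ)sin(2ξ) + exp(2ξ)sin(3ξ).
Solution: Substitute θ = exp(2ξ)u, i.e. u = exp(-2ξ)θ.
By the product rule, θ_ξ = exp(2ξ)(u_ξ + 2u), θ_ξξ = exp(2ξ)(u_ξξ + 4u_ξ + 4u), θ_t = exp(2ξ)u_t.
Substituting into the PDE and dividing by exp(2ξ): u_t = 2(u_ξξ + 4u_ξ + 4u) - 8(u_ξ + 2u) + 8u.
The lower-order terms cancel, leaving the standard heat equation u_t = 2u_ξξ.
Initial data for u: u(ξ,0) = exp(-2ξ)θ(ξ,0) = 2sin(ξ) - 3sin(2ξ) + sin(3ξ). The boundary conditions carry over: u(0,t) = u(π,t) = 0.
Solve for u:
  Using separation of variables u = X(ξ)G(t):
  Eigenfunctions: sin(nξ), n = 1, 2, 3, ...
  General solution: u(ξ, t) = Σ c_n sin(nξ) exp(-2n² t)
  Matching u(ξ,0) = 2sin(ξ) - 3sin(2ξ) + sin(3ξ) term by term: c_1=2, c_2=-3, c_3=1.
Hence u(ξ,t) = 2exp(-2t)sin(ξ) - 3exp(-8t)sin(2ξ) + exp(-18t)sin(3ξ).
Transform back: θ(ξ,t) = exp(2ξ)u(ξ,t).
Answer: θ(ξ, t) = 2exp(-2t)exp(2ξ)sin(ξ) - 3exp(-8t)exp(2ξ)sin(2ξ) + exp(-18t)exp(2ξ)sin(3ξ)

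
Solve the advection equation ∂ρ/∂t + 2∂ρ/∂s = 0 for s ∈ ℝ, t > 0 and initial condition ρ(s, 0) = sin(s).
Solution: By characteristics (ds/dt = 2), ρ(s,t) = f(s - 2t) with f = ρ(·, 0).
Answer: ρ(s, t) = sin(s - 2t)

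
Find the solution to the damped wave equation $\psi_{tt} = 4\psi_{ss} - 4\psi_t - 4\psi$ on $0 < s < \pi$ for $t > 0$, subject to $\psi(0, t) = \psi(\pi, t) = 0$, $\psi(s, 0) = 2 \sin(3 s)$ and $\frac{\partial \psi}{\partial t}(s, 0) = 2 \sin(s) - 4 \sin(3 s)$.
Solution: Substitute $\psi = e^{-2t}u$.
Then $\psi_t = e^{-2t}(u_t - 2u)$, $\psi_{tt} = e^{-2t}(u_{tt} - 4u_t + 4u)$, $\psi_{ss} = e^{-2t}u_{ss}$; substituting and dividing by $e^{-2t}$, the lower-order terms cancel: $u_{tt} = 4u_{ss}$ (standard wave equation).
Data for $u$: $u(s,0) = \psi(s,0) = 2 \sin(3 s)$; $u_t(s,0) = \psi_t(s,0) + 2\psi(s,0) = 2 \sin(s)$. The boundary conditions carry over: $u(0,t) = u(\pi,t) = 0$.
Separating variables: $u = \sum [A_n \cos(\omega_n t) + B_n \sin(\omega_n t)] \sin(ns)$, $\omega_n = 2n$. From ICs ($B_n$ = velocity coefficient / $\omega_n$): $A_3=2, B_1=1$.
So $u(s,t) = \sin(s) \sin(2 t) + 2 \sin(3 s) \cos(6 t)$, and $\psi(s,t) = e^{-2t}u(s,t)$.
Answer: $\psi(s, t) = e^{-2 t} \sin(s) \sin(2 t) + 2 e^{-2 t} \sin(3 s) \cos(6 t)$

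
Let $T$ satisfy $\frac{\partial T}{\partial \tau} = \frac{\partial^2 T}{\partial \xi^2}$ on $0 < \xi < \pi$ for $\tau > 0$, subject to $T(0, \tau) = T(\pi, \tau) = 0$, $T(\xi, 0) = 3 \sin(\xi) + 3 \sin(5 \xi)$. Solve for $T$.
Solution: Separating variables: $T = \sum c_n e^{-n^2\tau} \sin(n\xi)$. From $T(\xi,0) = 3 \sin(\xi) + 3 \sin(5 \xi)$: $c_1=3, c_5=3$.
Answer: $T(\xi, \tau) = 3 e^{-\tau} \sin(\xi) + 3 e^{-25 \tau} \sin(5 \xi)$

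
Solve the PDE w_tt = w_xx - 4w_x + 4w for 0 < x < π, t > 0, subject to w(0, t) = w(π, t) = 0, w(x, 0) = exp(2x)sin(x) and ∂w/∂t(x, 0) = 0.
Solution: Substitute w = exp(2x)u, i.e. u = exp(-2x)w.
By the product rule, w_x = exp(2x)(u_x + 2u), w_xx = exp(2x)(u_xx + 4u_x + 4u), w_tt = exp(2x)u_tt.
Substituting into the PDE and dividing by exp(2x): u_tt = (u_xx + 4u_x + 4u) - 4(u_x + 2u) + 4u.
The lower-order terms cancel, leaving the standard wave equation u_tt = u_xx.
Initial data for u: u(x,0) = exp(-2x)w(x,0) = sin(x); u_t(x,0) = exp(-2x)w_t(x,0) = 0. The boundary conditions carry over: u(0,t) = u(π,t) = 0.
Solve for u:
  Using separation of variables u = X(x)T(t):
  Eigenfunctions: sin(nx), n = 1, 2, 3, ...
  General solution: u(x, t) = Σ [A_n cos(n t) + B_n sin(n t)] sin(nx)
  From u(x,0) = sin(x): A_1=1. From u_t(x,0) = 0: all B_n = 0.
Hence u(x,t) = sin(x)cos(t).
Transform back: w(x,t) = exp(2x)u(x,t).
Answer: w(x, t) = exp(2x)sin(x)cos(t)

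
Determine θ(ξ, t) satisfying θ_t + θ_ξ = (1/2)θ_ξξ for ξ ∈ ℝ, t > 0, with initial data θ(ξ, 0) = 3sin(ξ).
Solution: Change to a moving frame: let η = ξ - t, σ = t and write θ(ξ,t) = u(η,σ).
By the chain rule θ_t = u_σ - u_η, θ_ξ = u_η, θ_ξξ = u_ηη.
Then θ_t + θ_ξ = u_σ: the advection term cancels and the PDE becomes the heat equation u_σ = (1/2)u_ηη on η ∈ ℝ.
Initial data: u(η,0) = θ(η,0) = 3sin(η).
On η ∈ ℝ each mode satisfies (sin(nη))″ = -n² sin(nη), so exp(-n²σ/2) sin(nη) solves the heat equation; by superposition u(η,σ) = Σ c_n exp(-n²σ/2) sin(nη).
Reading off the coefficients: c_1=3, so u(η,σ) = 3exp(-σ/2)sin(η).
Substituting back η = ξ - t, σ = t: θ(ξ,t) = u(ξ - t, t).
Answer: θ(ξ, t) = -3exp(-t/2)sin(t - ξ)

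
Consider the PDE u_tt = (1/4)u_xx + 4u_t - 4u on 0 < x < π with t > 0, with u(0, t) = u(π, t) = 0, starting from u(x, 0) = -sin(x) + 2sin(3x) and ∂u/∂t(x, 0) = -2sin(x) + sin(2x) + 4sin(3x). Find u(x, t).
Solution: Substitute u = exp(2t)w, i.e. w = exp(-2t)u.
By the product rule, u_t = exp(2t)(w_t + 2w), u_tt = exp(2t)(w_tt + 4w_t + 4w), u_xx = exp(2t)w_xx.
Substituting into the PDE and dividing by exp(2t): w_tt + 4w_t + 4w = (1/4)w_xx + 4(w_t + 2w) - 4w.
The lower-order terms cancel, leaving the standard wave equation w_tt = (1/4)w_xx.
Initial data for w: w(x,0) = u(x,0) = -sin(x) + 2sin(3x); w_t(x,0) = u_t(x,0) - 2u(x,0) = sin(2x). The boundary conditions carry over: w(0,t) = w(π,t) = 0.
Solve for w:
  Using separation of variables w = X(x)T(t):
  Eigenfunctions: sin(nx), n = 1, 2, 3, ...
  General solution: w(x, t) = Σ [A_n cos(n t/2) + B_n sin(n t/2)] sin(nx)
  From w(x,0) = -sin(x) + 2sin(3x): A_1=-1, A_3=2. From w_t(x,0) = sin(2x), using w_t(x,0) = Σ ω_n B_n sin(nx) with ω_n = n/2: B_2 = 1/1 = 1.
Hence w(x,t) = sin(t)sin(2x) - sin(x)cos(t/2) + 2sin(3x)cos(3t/2).
Transform back: u(x,t) = exp(2t)w(x,t).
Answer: u(x, t) = exp(2t)sin(t)sin(2x) - exp(2t)sin(x)cos(t/2) + 2exp(2t)sin(3x)cos(3t/2)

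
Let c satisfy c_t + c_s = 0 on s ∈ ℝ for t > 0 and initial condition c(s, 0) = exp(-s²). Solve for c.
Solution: By method of characteristics (waves move right with speed 1):
Along characteristics s - t = const, c is constant, so c(s,t) = f(s - t) with f = c(·, 0).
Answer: c(s, t) = exp(-(s - t)²)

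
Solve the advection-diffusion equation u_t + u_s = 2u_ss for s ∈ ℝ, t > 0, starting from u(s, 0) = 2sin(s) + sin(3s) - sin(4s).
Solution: Change to a moving frame: let η = s - t, σ = t and write u(s,t) = w(η,σ).
By the chain rule u_t = w_σ - w_η, u_s = w_η, u_ss = w_ηη.
Then u_t + u_s = w_σ: the advection term cancels and the PDE becomes the heat equation w_σ = 2w_ηη on η ∈ ℝ.
Initial data: w(η,0) = u(η,0) = 2sin(η) + sin(3η) - sin(4η).
On η ∈ ℝ each mode satisfies (sin(nη))″ = -n² sin(nη), so exp(-2n²σ) sin(nη) solves the heat equation; by superposition w(η,σ) = Σ c_n exp(-2n²σ) sin(nη).
Reading off the coefficients: c_1=2, c_3=1, c_4=-1, so w(η,σ) = 2exp(-2σ)sin(η) + exp(-18σ)sin(3η) - exp(-32σ)sin(4η).
Substituting back η = s - t, σ = t: u(s,t) = w(s - t, t).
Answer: u(s, t) = 2exp(-2t)sin(s - t) + exp(-18t)sin(3s - 3t) - exp(-32t)sin(4s - 4t)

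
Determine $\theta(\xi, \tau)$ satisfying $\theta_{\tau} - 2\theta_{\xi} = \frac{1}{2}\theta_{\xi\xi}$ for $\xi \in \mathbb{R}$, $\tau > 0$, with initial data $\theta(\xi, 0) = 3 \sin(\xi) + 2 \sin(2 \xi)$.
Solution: Change to a moving frame: let $\eta = \xi + 2\tau$, $\sigma = \tau$ and write $\theta(\xi,\tau) = u(\eta,\sigma)$.
By the chain rule $\theta_{\tau} = u_{\sigma} + 2u_{\eta}$, $\theta_{\xi} = u_{\eta}$, $\theta_{\xi\xi} = u_{\eta\eta}$.
Then $\theta_{\tau} - 2\theta_{\xi} = u_{\sigma}$: the advection term cancels and the PDE becomes the heat equation $u_{\sigma} = \frac{1}{2}u_{\eta\eta}$ on $\eta \in \mathbb{R}$.
Initial data: $u(\eta,0) = \theta(\eta,0) = 3 \sin(\eta) + 2 \sin(2 \eta)$.
On $\eta \in \mathbb{R}$ each mode satisfies $(\sin(n\eta))'' = -n^2 \sin(n\eta)$, so $e^{-n^2\sigma/2} \sin(n\eta)$ solves the heat equation; by superposition $u(\eta,\sigma) = \sum c_n e^{-n^2\sigma/2} \sin(n\eta)$.
Reading off the coefficients: $c_1=3, c_2=2$, so $u(\eta,\sigma) = 2 e^{-2 \sigma} \sin(2 \eta) + 3 e^{-\sigma/2} \sin(\eta)$.
Substituting back $\eta = \xi + 2\tau$, $\sigma = \tau$: $\theta(\xi,\tau) = u(\xi + 2\tau, \tau)$.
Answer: $\theta(\xi, \tau) = 2 e^{-2 \tau} \sin(4 \tau + 2 \xi) + 3 e^{-\tau/2} \sin(2 \tau + \xi)$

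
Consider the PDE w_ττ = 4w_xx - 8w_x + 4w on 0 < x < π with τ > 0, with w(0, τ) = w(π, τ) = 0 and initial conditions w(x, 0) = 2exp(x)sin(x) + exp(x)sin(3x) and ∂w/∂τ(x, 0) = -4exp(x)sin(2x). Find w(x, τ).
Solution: Substitute w = exp(x)u.
Then w_x = exp(x)(u_x + u), w_xx = exp(x)(u_xx + 2u_x + u), w_ττ = exp(x)u_ττ; substituting and dividing by exp(x), the lower-order terms cancel: u_ττ = 4u_xx (standard wave equation).
Data for u: u(x,0) = exp(-x)w(x,0) = 2sin(x) + sin(3x); u_τ(x,0) = exp(-x)w_τ(x,0) = -4sin(2x). The boundary conditions carry over: u(0,τ) = u(π,τ) = 0.
Separating variables: u = Σ [A_n cos(ω_n τ) + B_n sin(ω_n τ)] sin(nx), ω_n = 2n. From ICs (B_n = velocity coefficient / ω_n): A_1=2, A_3=1, B_2=-1.
So u(x,τ) = 2sin(x)cos(2τ) - sin(2x)sin(4τ) + sin(3x)cos(6τ), and w(x,τ) = exp(x)u(x,τ).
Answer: w(x, τ) = 2exp(x)sin(x)cos(2τ) - exp(x)sin(2x)sin(4τ) + exp(x)sin(3x)cos(6τ)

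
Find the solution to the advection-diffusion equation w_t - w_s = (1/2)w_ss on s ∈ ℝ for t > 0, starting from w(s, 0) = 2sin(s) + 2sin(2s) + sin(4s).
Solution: Moving frame: η = s + t, σ = t, w = u(η,σ), so w_t = u_σ + u_η and w_ss = u_ηη.
Hence w_t - w_s = u_σ and the PDE becomes the heat equation u_σ = (1/2)u_ηη on η ∈ ℝ.
Initial data: u(η,0) = w(η,0) = 2sin(η) + 2sin(2η) + sin(4η). Each mode sin(nη) decays as exp(-n²σ/2) on ℝ, so u(η,σ) = Σ c_n exp(-n²σ/2) sin(nη) with c_1=2, c_2=2, c_4=1: u(η,σ) = 2exp(-2σ)sin(2η) + exp(-8σ)sin(4η) + 2exp(-σ/2)sin(η).
Substituting back: w(s,t) = u(s + t, t).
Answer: w(s, t) = 2exp(-2t)sin(2s + 2t) + exp(-8t)sin(4s + 4t) + 2exp(-t/2)sin(s + t)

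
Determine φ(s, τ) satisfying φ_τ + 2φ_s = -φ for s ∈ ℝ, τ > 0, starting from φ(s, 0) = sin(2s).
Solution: Substitute φ = exp(-τ)u, i.e. u = exp(τ)φ.
By the product rule, φ_τ = exp(-τ)(u_τ - u), φ_s = exp(-τ)u_s.
Substituting into the PDE and dividing by exp(-τ): u_τ - u + 2u_s = -u.
The lower-order terms cancel, leaving the standard advection equation u_τ + 2u_s = 0.
Initial data for u: u(s,0) = φ(s,0) = sin(2s).
Solve for u:
  By method of characteristics (waves move right with speed 2):
  Along characteristics s - 2τ = const, u is constant, so u(s,τ) = f(s - 2τ) with f = u(·, 0).
Hence u(s,τ) = sin(2s - 4τ).
Transform back: φ(s,τ) = exp(-τ)u(s,τ).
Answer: φ(s, τ) = exp(-τ)sin(2s - 4τ)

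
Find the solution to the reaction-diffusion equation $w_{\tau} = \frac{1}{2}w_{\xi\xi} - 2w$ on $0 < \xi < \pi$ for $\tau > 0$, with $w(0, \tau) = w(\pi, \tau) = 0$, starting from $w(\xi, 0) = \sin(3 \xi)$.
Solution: Substitute $w = e^{-2\tau}u$.
Then $w_{\tau} = e^{-2\tau}(u_{\tau} - 2u)$, $w_{\xi\xi} = e^{-2\tau}u_{\xi\xi}$; substituting and dividing by $e^{-2\tau}$, the lower-order terms cancel: $u_{\tau} = \frac{1}{2}u_{\xi\xi}$ (standard heat equation).
Data for $u$: $u(\xi,0) = w(\xi,0) = \sin(3 \xi)$. The boundary conditions carry over: $u(0,\tau) = u(\pi,\tau) = 0$.
Separating variables: $u = \sum c_n e^{-n^2\tau/2} \sin(n\xi)$. From $u(\xi,0) = \sin(3 \xi)$: $c_3=1$.
So $u(\xi,\tau) = e^{-9 \tau/2} \sin(3 \xi)$, and $w(\xi,\tau) = e^{-2\tau}u(\xi,\tau)$.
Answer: $w(\xi, \tau) = e^{-13 \tau/2} \sin(3 \xi)$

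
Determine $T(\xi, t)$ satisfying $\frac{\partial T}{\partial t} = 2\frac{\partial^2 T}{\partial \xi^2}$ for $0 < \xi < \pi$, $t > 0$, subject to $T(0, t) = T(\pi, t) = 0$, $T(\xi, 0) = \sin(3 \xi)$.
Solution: Using separation of variables $T = X(\xi)G(t)$:
Eigenfunctions: $\sin(n\xi)$, $n = 1, 2, 3, \ldots$
General solution: $T(\xi, t) = \sum c_n \sin(n\xi) e^{-2n^2 t}$
Matching $T(\xi,0) = \sin(3 \xi)$ term by term: $c_3=1$.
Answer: $T(\xi, t) = e^{-18 t} \sin(3 \xi)$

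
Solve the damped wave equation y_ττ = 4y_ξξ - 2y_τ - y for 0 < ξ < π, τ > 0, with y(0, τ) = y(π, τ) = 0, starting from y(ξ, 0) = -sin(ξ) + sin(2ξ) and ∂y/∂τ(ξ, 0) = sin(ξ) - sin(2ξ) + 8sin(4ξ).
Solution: Substitute y = exp(-τ)u.
Then y_τ = exp(-τ)(u_τ - u), y_ττ = exp(-τ)(u_ττ - 2u_τ + u), y_ξξ = exp(-τ)u_ξξ; substituting and dividing by exp(-τ), the lower-order terms cancel: u_ττ = 4u_ξξ (standard wave equation).
Data for u: u(ξ,0) = y(ξ,0) = -sin(ξ) + sin(2ξ); u_τ(ξ,0) = y_τ(ξ,0) + y(ξ,0) = 8sin(4ξ). The boundary conditions carry over: u(0,τ) = u(π,τ) = 0.
Separating variables: u = Σ [A_n cos(ω_n τ) + B_n sin(ω_n τ)] sin(nξ), ω_n = 2n. From ICs (B_n = velocity coefficient / ω_n): A_1=-1, A_2=1, B_4=1.
So u(ξ,τ) = -sin(ξ)cos(2τ) + sin(2ξ)cos(4τ) + sin(4ξ)sin(8τ), and y(ξ,τ) = exp(-τ)u(ξ,τ).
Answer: y(ξ, τ) = -exp(-τ)sin(ξ)cos(2τ) + exp(-τ)sin(2ξ)cos(4τ) + exp(-τ)sin(4ξ)sin(8τ)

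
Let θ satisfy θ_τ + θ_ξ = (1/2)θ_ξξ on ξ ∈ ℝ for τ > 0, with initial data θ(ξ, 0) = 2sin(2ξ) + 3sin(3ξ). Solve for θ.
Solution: Moving frame: η = ξ - τ, σ = τ, θ = u(η,σ), so θ_τ = u_σ - u_η and θ_ξξ = u_ηη.
Hence θ_τ + θ_ξ = u_σ and the PDE becomes the heat equation u_σ = (1/2)u_ηη on η ∈ ℝ.
Initial data: u(η,0) = θ(η,0) = 2sin(2η) + 3sin(3η). Each mode sin(nη) decays as exp(-n²σ/2) on ℝ, so u(η,σ) = Σ c_n exp(-n²σ/2) sin(nη) with c_2=2, c_3=3: u(η,σ) = 2exp(-2σ)sin(2η) + 3exp(-9σ/2)sin(3η).
Substituting back: θ(ξ,τ) = u(ξ - τ, τ).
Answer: θ(ξ, τ) = 2exp(-2τ)sin(2ξ - 2τ) + 3exp(-9τ/2)sin(3ξ - 3τ)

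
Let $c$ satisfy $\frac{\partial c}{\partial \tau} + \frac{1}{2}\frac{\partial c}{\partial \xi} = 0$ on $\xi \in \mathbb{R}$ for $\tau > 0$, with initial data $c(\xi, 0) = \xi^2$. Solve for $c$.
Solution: By method of characteristics (waves move right with speed 1/2):
Along characteristics $\xi - \frac{1}{2}\tau =$ const, $c$ is constant, so $c(\xi,\tau) = f(\xi - \frac{1}{2}\tau)$ with $f = c( \cdot , 0)$.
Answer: $c(\xi, \tau) = \frac{1}{4} \tau^2 -  \tau \xi + \xi^2$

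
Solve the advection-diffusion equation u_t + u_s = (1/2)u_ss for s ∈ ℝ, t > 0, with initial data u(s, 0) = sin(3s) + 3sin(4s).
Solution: Moving frame: η = s - t, σ = t, u = w(η,σ), so u_t = w_σ - w_η and u_ss = w_ηη.
Hence u_t + u_s = w_σ and the PDE becomes the heat equation w_σ = (1/2)w_ηη on η ∈ ℝ.
Initial data: w(η,0) = u(η,0) = sin(3η) + 3sin(4η). Each mode sin(nη) decays as exp(-n²σ/2) on ℝ, so w(η,σ) = Σ c_n exp(-n²σ/2) sin(nη) with c_3=1, c_4=3: w(η,σ) = 3exp(-8σ)sin(4η) + exp(-9σ/2)sin(3η).
Substituting back: u(s,t) = w(s - t, t).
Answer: u(s, t) = 3exp(-8t)sin(4s - 4t) + exp(-9t/2)sin(3s - 3t)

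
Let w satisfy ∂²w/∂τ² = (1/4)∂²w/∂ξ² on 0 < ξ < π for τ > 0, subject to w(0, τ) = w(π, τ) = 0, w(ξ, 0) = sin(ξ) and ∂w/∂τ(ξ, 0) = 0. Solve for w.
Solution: Separating variables: w = Σ [A_n cos(ω_n τ) + B_n sin(ω_n τ)] sin(nξ), ω_n = n/2. From ICs: A_1=1.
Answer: w(ξ, τ) = sin(ξ)cos(τ/2)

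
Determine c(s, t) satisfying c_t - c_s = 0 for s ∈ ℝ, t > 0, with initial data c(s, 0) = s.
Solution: By method of characteristics (waves move left with speed 1):
Along characteristics s + t = const, c is constant, so c(s,t) = f(s + t) with f = c(·, 0).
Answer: c(s, t) = s + t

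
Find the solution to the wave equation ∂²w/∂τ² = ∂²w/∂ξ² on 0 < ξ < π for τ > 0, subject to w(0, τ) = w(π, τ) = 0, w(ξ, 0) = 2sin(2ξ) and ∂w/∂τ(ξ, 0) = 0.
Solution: Separating variables: w = Σ [A_n cos(ω_n τ) + B_n sin(ω_n τ)] sin(nξ), ω_n = n. From ICs: A_2=2.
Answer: w(ξ, τ) = 2sin(2ξ)cos(2τ)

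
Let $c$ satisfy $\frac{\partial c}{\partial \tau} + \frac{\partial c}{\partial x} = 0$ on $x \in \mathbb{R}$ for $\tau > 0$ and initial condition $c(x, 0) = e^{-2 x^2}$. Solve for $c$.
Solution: By characteristics ($dx/d\tau = 1$), $c(x,\tau) = f(x - \tau)$ with $f = c( \cdot , 0)$.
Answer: $c(x, \tau) = e^{-2 (-\tau + x)^2}$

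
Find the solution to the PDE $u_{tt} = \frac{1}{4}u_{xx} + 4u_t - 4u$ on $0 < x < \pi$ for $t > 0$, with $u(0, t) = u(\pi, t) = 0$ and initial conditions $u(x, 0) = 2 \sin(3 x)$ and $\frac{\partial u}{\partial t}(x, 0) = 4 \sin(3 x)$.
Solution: Substitute $u = e^{2t}w$, i.e. $w = e^{-2t}u$.
By the product rule, $u_t = e^{2t}(w_t + 2w)$, $u_{tt} = e^{2t}(w_{tt} + 4w_t + 4w)$, $u_{xx} = e^{2t}w_{xx}$.
Substituting into the PDE and dividing by $e^{2t}$: $w_{tt} + 4w_t + 4w = \frac{1}{4}w_{xx} + 4(w_t + 2w) - 4w$.
The lower-order terms cancel, leaving the standard wave equation $w_{tt} = \frac{1}{4}w_{xx}$.
Initial data for $w$: $w(x,0) = u(x,0) = 2 \sin(3 x)$; $w_t(x,0) = u_t(x,0) - 2u(x,0) = 0$. The boundary conditions carry over: $w(0,t) = w(\pi,t) = 0$.
Solve for $w$:
  Using separation of variables $w = X(x)T(t)$:
  Eigenfunctions: $\sin(nx)$, $n = 1, 2, 3, \ldots$
  General solution: $w(x, t) = \sum [A_n \cos(n t/2) + B_n \sin(n t/2)] \sin(nx)$
  From $w(x,0) = 2 \sin(3 x)$: $A_3=2$. From $w_t(x,0) = 0$: all $B_n = 0$.
Hence $w(x,t) = 2 \sin(3 x) \cos(3 t/2)$.
Transform back: $u(x,t) = e^{2t}w(x,t)$.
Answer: $u(x, t) = 2 e^{2 t} \sin(3 x) \cos(3 t/2)$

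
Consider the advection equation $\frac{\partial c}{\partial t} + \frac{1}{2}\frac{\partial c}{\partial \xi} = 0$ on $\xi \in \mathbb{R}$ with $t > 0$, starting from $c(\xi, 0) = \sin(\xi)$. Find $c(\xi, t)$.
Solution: By characteristics ($d\xi/dt = 1/2$), $c(\xi,t) = f(\xi - \frac{1}{2}t)$ with $f = c( \cdot , 0)$.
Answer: $c(\xi, t) = \sin(\xi - t/2)$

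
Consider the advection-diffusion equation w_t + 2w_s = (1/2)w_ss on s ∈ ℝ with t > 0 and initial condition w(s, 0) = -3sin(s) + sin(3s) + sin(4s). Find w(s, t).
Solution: Moving frame: η = s - 2t, σ = t, w = u(η,σ), so w_t = u_σ - 2u_η and w_ss = u_ηη.
Hence w_t + 2w_s = u_σ and the PDE becomes the heat equation u_σ = (1/2)u_ηη on η ∈ ℝ.
Initial data: u(η,0) = w(η,0) = -3sin(η) + sin(3η) + sin(4η). Each mode sin(nη) decays as exp(-n²σ/2) on ℝ, so u(η,σ) = Σ c_n exp(-n²σ/2) sin(nη) with c_1=-3, c_3=1, c_4=1: u(η,σ) = exp(-8σ)sin(4η) - 3exp(-σ/2)sin(η) + exp(-9σ/2)sin(3η).
Substituting back: w(s,t) = u(s - 2t, t).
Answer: w(s, t) = exp(-8t)sin(4s - 8t) - 3exp(-t/2)sin(s - 2t) + exp(-9t/2)sin(3s - 6t)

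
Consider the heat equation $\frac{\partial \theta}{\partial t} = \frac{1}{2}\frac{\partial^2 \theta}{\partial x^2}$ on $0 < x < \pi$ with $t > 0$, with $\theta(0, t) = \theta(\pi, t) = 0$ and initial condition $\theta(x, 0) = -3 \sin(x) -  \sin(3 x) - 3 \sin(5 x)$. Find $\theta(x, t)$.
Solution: Using separation of variables $\theta = X(x)G(t)$:
Eigenfunctions: $\sin(nx)$, $n = 1, 2, 3, \ldots$
General solution: $\theta(x, t) = \sum c_n \sin(nx) e^{-n^2 t/2}$
Matching $\theta(x,0) = -3 \sin(x) - \sin(3 x) - 3 \sin(5 x)$ term by term: $c_1=-3, c_3=-1, c_5=-3$.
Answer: $\theta(x, t) = -3 e^{-t/2} \sin(x) -  e^{-9 t/2} \sin(3 x) - 3 e^{-25 t/2} \sin(5 x)$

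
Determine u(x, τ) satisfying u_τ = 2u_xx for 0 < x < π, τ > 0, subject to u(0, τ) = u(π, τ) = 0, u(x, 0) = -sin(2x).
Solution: Using separation of variables u = X(x)T(τ):
Eigenfunctions: sin(nx), n = 1, 2, 3, ...
General solution: u(x, τ) = Σ c_n sin(nx) exp(-2n² τ)
Matching u(x,0) = -sin(2x) term by term: c_2=-1.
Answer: u(x, τ) = -exp(-8τ)sin(2x)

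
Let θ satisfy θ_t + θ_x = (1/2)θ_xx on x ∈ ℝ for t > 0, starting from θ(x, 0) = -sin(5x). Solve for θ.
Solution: Moving frame: η = x - t, σ = t, θ = u(η,σ), so θ_t = u_σ - u_η and θ_xx = u_ηη.
Hence θ_t + θ_x = u_σ and the PDE becomes the heat equation u_σ = (1/2)u_ηη on η ∈ ℝ.
Initial data: u(η,0) = θ(η,0) = -sin(5η). Each mode sin(nη) decays as exp(-n²σ/2) on ℝ, so u(η,σ) = Σ c_n exp(-n²σ/2) sin(nη) with c_5=-1: u(η,σ) = -exp(-25σ/2)sin(5η).
Substituting back: θ(x,t) = u(x - t, t).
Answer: θ(x, t) = exp(-25t/2)sin(5t - 5x)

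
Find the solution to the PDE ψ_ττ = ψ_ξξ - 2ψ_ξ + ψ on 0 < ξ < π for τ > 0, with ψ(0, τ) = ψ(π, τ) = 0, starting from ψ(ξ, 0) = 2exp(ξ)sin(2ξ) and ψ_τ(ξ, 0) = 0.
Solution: Substitute ψ = exp(ξ)u, i.e. u = exp(-ξ)ψ.
By the product rule, ψ_ξ = exp(ξ)(u_ξ + u), ψ_ξξ = exp(ξ)(u_ξξ + 2u_ξ + u), ψ_ττ = exp(ξ)u_ττ.
Substituting into the PDE and dividing by exp(ξ): u_ττ = (u_ξξ + 2u_ξ + u) - 2(u_ξ + u) + u.
The lower-order terms cancel, leaving the standard wave equation u_ττ = u_ξξ.
Initial data for u: u(ξ,0) = exp(-ξ)ψ(ξ,0) = 2sin(2ξ); u_τ(ξ,0) = exp(-ξ)ψ_τ(ξ,0) = 0. The boundary conditions carry over: u(0,τ) = u(π,τ) = 0.
Solve for u:
  Using separation of variables u = X(ξ)T(τ):
  Eigenfunctions: sin(nξ), n = 1, 2, 3, ...
  General solution: u(ξ, τ) = Σ [A_n cos(n τ) + B_n sin(n τ)] sin(nξ)
  From u(ξ,0) = 2sin(2ξ): A_2=2. From u_τ(ξ,0) = 0: all B_n = 0.
Hence u(ξ,τ) = 2sin(2ξ)cos(2τ).
Transform back: ψ(ξ,τ) = exp(ξ)u(ξ,τ).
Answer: ψ(ξ, τ) = 2exp(ξ)sin(2ξ)cos(2τ)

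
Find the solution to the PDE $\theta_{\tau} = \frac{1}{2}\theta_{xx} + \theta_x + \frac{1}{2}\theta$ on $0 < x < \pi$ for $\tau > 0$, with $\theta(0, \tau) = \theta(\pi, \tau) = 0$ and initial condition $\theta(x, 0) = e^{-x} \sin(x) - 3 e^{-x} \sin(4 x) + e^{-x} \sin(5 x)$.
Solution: Substitute $\theta = e^{-x}u$, i.e. $u = e^{x}\theta$.
By the product rule, $\theta_x = e^{-x}(u_x - u)$, $\theta_{xx} = e^{-x}(u_{xx} - 2u_x + u)$, $\theta_{\tau} = e^{-x}u_{\tau}$.
Substituting into the PDE and dividing by $e^{-x}$: $u_{\tau} = \frac{1}{2}(u_{xx} - 2u_x + u) + (u_x - u) + \frac{1}{2}u$.
The lower-order terms cancel, leaving the standard heat equation $u_{\tau} = \frac{1}{2}u_{xx}$.
Initial data for $u$: $u(x,0) = e^{x}\theta(x,0) = \sin(x) - 3 \sin(4 x) + \sin(5 x)$. The boundary conditions carry over: $u(0,\tau) = u(\pi,\tau) = 0$.
Solve for $u$:
  Using separation of variables $u = X(x)G(\tau)$:
  Eigenfunctions: $\sin(nx)$, $n = 1, 2, 3, \ldots$
  General solution: $u(x, \tau) = \sum c_n \sin(nx) e^{-n^2 \tau/2}$
  Matching $u(x,0) = \sin(x) - 3 \sin(4 x) + \sin(5 x)$ term by term: $c_1=1, c_4=-3, c_5=1$.
Hence $u(x,\tau) = -3 e^{-8 \tau} \sin(4 x) + e^{-\tau/2} \sin(x) + e^{-25 \tau/2} \sin(5 x)$.
Transform back: $\theta(x,\tau) = e^{-x}u(x,\tau)$.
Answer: $\theta(x, \tau) = -3 e^{-8 \tau} e^{-x} \sin(4 x) + e^{-\tau/2} e^{-x} \sin(x) + e^{-25 \tau/2} e^{-x} \sin(5 x)$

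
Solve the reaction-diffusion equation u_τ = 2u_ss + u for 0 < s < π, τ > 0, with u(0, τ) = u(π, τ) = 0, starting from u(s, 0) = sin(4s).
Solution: Substitute u = exp(τ)w, i.e. w = exp(-τ)u.
By the product rule, u_τ = exp(τ)(w_τ + w), u_ss = exp(τ)w_ss.
Substituting into the PDE and dividing by exp(τ): w_τ + w = 2w_ss + w.
The lower-order terms cancel, leaving the standard heat equation w_τ = 2w_ss.
Initial data for w: w(s,0) = u(s,0) = sin(4s). The boundary conditions carry over: w(0,τ) = w(π,τ) = 0.
Solve for w:
  Using separation of variables w = X(s)T(τ):
  Eigenfunctions: sin(ns), n = 1, 2, 3, ...
  General solution: w(s, τ) = Σ c_n sin(ns) exp(-2n² τ)
  Matching w(s,0) = sin(4s) term by term: c_4=1.
Hence w(s,τ) = exp(-32τ)sin(4s).
Transform back: u(s,τ) = exp(τ)w(s,τ).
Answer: u(s, τ) = exp(-31τ)sin(4s)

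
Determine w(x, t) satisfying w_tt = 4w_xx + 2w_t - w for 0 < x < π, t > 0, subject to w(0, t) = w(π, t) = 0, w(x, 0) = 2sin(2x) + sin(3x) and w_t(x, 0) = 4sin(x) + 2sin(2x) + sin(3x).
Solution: Substitute w = exp(t)u, i.e. u = exp(-t)w.
By the product rule, w_t = exp(t)(u_t + u), w_tt = exp(t)(u_tt + 2u_t + u), w_xx = exp(t)u_xx.
Substituting into the PDE and dividing by exp(t): u_tt + 2u_t + u = 4u_xx + 2(u_t + u) - u.
The lower-order terms cancel, leaving the standard wave equation u_tt = 4u_xx.
Initial data for u: u(x,0) = w(x,0) = 2sin(2x) + sin(3x); u_t(x,0) = w_t(x,0) - w(x,0) = 4sin(x). The boundary conditions carry over: u(0,t) = u(π,t) = 0.
Solve for u:
  Using separation of variables u = X(x)T(t):
  Eigenfunctions: sin(nx), n = 1, 2, 3, ...
  General solution: u(x, t) = Σ [A_n cos(2n t) + B_n sin(2n t)] sin(nx)
  From u(x,0) = 2sin(2x) + sin(3x): A_2=2, A_3=1. From u_t(x,0) = 4sin(x), using u_t(x,0) = Σ ω_n B_n sin(nx) with ω_n = 2n: B_1 = 4/2 = 2.
Hence u(x,t) = 2sin(2t)sin(x) + 2sin(2x)cos(4t) + sin(3x)cos(6t).
Transform back: w(x,t) = exp(t)u(x,t).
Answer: w(x, t) = 2exp(t)sin(2t)sin(x) + 2exp(t)sin(2x)cos(4t) + exp(t)sin(3x)cos(6t)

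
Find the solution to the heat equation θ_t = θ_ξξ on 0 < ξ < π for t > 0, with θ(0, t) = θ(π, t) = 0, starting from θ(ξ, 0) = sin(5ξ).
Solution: Separating variables: θ = Σ c_n exp(-n²t) sin(nξ). From θ(ξ,0) = sin(5ξ): c_5=1.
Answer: θ(ξ, t) = exp(-25t)sin(5ξ)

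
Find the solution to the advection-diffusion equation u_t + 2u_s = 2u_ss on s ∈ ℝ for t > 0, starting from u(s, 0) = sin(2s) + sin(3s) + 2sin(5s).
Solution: Moving frame: η = s - 2t, σ = t, u = w(η,σ), so u_t = w_σ - 2w_η and u_ss = w_ηη.
Hence u_t + 2u_s = w_σ and the PDE becomes the heat equation w_σ = 2w_ηη on η ∈ ℝ.
Initial data: w(η,0) = u(η,0) = sin(2η) + sin(3η) + 2sin(5η). Each mode sin(nη) decays as exp(-2n²σ) on ℝ, so w(η,σ) = Σ c_n exp(-2n²σ) sin(nη) with c_2=1, c_3=1, c_5=2: w(η,σ) = exp(-8σ)sin(2η) + exp(-18σ)sin(3η) + 2exp(-50σ)sin(5η).
Substituting back: u(s,t) = w(s - 2t, t).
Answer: u(s, t) = exp(-8t)sin(2s - 4t) + exp(-18t)sin(3s - 6t) + 2exp(-50t)sin(5s - 10t)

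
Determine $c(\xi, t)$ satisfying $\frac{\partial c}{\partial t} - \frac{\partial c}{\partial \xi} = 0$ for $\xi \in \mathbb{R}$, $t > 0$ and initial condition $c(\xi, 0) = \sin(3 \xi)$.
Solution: By characteristics ($d\xi/dt = -1$), $c(\xi,t) = f(\xi + t)$ with $f = c( \cdot , 0)$.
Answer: $c(\xi, t) = \sin(3 \xi + 3 t)$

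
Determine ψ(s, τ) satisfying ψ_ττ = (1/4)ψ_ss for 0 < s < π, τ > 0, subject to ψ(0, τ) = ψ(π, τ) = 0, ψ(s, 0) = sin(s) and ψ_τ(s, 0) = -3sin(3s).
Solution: Using separation of variables ψ = X(s)T(τ):
Eigenfunctions: sin(ns), n = 1, 2, 3, ...
General solution: ψ(s, τ) = Σ [A_n cos(n τ/2) + B_n sin(n τ/2)] sin(ns)
From ψ(s,0) = sin(s): A_1=1. From ψ_τ(s,0) = -3sin(3s), using ψ_τ(s,0) = Σ ω_n B_n sin(ns) with ω_n = n/2: B_3 = (-3)/(3/2) = -2.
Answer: ψ(s, τ) = sin(s)cos(τ/2) - 2sin(3s)sin(3τ/2)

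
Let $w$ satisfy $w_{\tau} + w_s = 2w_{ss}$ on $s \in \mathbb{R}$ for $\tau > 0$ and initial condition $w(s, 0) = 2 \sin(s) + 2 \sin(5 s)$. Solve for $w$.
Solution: Moving frame: $\eta = s - \tau$, $\sigma = \tau$, $w = u(\eta,\sigma)$, so $w_{\tau} = u_{\sigma} - u_{\eta}$ and $w_{ss} = u_{\eta\eta}$.
Hence $w_{\tau} + w_s = u_{\sigma}$ and the PDE becomes the heat equation $u_{\sigma} = 2u_{\eta\eta}$ on $\eta \in \mathbb{R}$.
Initial data: $u(\eta,0) = w(\eta,0) = 2 \sin(\eta) + 2 \sin(5 \eta)$. Each mode $\sin(n\eta)$ decays as $e^{-2n^2\sigma}$ on $\mathbb{R}$, so $u(\eta,\sigma) = \sum c_n e^{-2n^2\sigma} \sin(n\eta)$ with $c_1=2, c_5=2$: $u(\eta,\sigma) = 2 e^{-2 \sigma} \sin(\eta) + 2 e^{-50 \sigma} \sin(5 \eta)$.
Substituting back: $w(s,\tau) = u(s - \tau, \tau)$.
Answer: $w(s, \tau) = -2 e^{-2 \tau} \sin(\tau - s) - 2 e^{-50 \tau} \sin(5 \tau - 5 s)$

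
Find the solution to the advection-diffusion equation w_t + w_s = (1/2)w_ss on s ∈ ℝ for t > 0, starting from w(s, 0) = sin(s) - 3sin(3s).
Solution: Change to a moving frame: let η = s - t, σ = t and write w(s,t) = u(η,σ).
By the chain rule w_t = u_σ - u_η, w_s = u_η, w_ss = u_ηη.
Then w_t + w_s = u_σ: the advection term cancels and the PDE becomes the heat equation u_σ = (1/2)u_ηη on η ∈ ℝ.
Initial data: u(η,0) = w(η,0) = sin(η) - 3sin(3η).
On η ∈ ℝ each mode satisfies (sin(nη))″ = -n² sin(nη), so exp(-n²σ/2) sin(nη) solves the heat equation; by superposition u(η,σ) = Σ c_n exp(-n²σ/2) sin(nη).
Reading off the coefficients: c_1=1, c_3=-3, so u(η,σ) = exp(-σ/2)sin(η) - 3exp(-9σ/2)sin(3η).
Substituting back η = s - t, σ = t: w(s,t) = u(s - t, t).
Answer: w(s, t) = exp(-t/2)sin(s - t) - 3exp(-9t/2)sin(3s - 3t)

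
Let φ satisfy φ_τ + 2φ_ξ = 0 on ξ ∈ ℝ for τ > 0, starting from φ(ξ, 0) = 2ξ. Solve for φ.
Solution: By characteristics (dξ/dτ = 2), φ(ξ,τ) = f(ξ - 2τ) with f = φ(·, 0).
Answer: φ(ξ, τ) = 2ξ - 4τ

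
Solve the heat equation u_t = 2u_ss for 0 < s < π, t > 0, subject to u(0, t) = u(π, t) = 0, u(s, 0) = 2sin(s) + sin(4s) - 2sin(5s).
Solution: Using separation of variables u = X(s)T(t):
Eigenfunctions: sin(ns), n = 1, 2, 3, ...
General solution: u(s, t) = Σ c_n sin(ns) exp(-2n² t)
Matching u(s,0) = 2sin(s) + sin(4s) - 2sin(5s) term by term: c_1=2, c_4=1, c_5=-2.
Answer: u(s, t) = 2exp(-2t)sin(s) + exp(-32t)sin(4s) - 2exp(-50t)sin(5s)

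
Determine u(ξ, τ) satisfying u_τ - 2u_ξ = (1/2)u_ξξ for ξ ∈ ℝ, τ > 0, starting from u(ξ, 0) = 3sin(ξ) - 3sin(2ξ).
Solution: Change to a moving frame: let η = ξ + 2τ, σ = τ and write u(ξ,τ) = w(η,σ).
By the chain rule u_τ = w_σ + 2w_η, u_ξ = w_η, u_ξξ = w_ηη.
Then u_τ - 2u_ξ = w_σ: the advection term cancels and the PDE becomes the heat equation w_σ = (1/2)w_ηη on η ∈ ℝ.
Initial data: w(η,0) = u(η,0) = 3sin(η) - 3sin(2η).
On η ∈ ℝ each mode satisfies (sin(nη))″ = -n² sin(nη), so exp(-n²σ/2) sin(nη) solves the heat equation; by superposition w(η,σ) = Σ c_n exp(-n²σ/2) sin(nη).
Reading off the coefficients: c_1=3, c_2=-3, so w(η,σ) = -3exp(-2σ)sin(2η) + 3exp(-σ/2)sin(η).
Substituting back η = ξ + 2τ, σ = τ: u(ξ,τ) = w(ξ + 2τ, τ).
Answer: u(ξ, τ) = -3exp(-2τ)sin(2ξ + 4τ) + 3exp(-τ/2)sin(ξ + 2τ)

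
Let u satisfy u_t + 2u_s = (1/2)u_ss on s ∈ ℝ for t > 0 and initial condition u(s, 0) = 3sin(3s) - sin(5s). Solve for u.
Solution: Moving frame: η = s - 2t, σ = t, u = w(η,σ), so u_t = w_σ - 2w_η and u_ss = w_ηη.
Hence u_t + 2u_s = w_σ and the PDE becomes the heat equation w_σ = (1/2)w_ηη on η ∈ ℝ.
Initial data: w(η,0) = u(η,0) = 3sin(3η) - sin(5η). Each mode sin(nη) decays as exp(-n²σ/2) on ℝ, so w(η,σ) = Σ c_n exp(-n²σ/2) sin(nη) with c_3=3, c_5=-1: w(η,σ) = 3exp(-9σ/2)sin(3η) - exp(-25σ/2)sin(5η).
Substituting back: u(s,t) = w(s - 2t, t).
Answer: u(s, t) = 3exp(-9t/2)sin(3s - 6t) - exp(-25t/2)sin(5s - 10t)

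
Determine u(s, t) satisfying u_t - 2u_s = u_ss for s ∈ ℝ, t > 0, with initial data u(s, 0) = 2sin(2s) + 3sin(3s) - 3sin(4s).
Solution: Moving frame: η = s + 2t, σ = t, u = w(η,σ), so u_t = w_σ + 2w_η and u_ss = w_ηη.
Hence u_t - 2u_s = w_σ and the PDE becomes the heat equation w_σ = w_ηη on η ∈ ℝ.
Initial data: w(η,0) = u(η,0) = 2sin(2η) + 3sin(3η) - 3sin(4η). Each mode sin(nη) decays as exp(-n²σ) on ℝ, so w(η,σ) = Σ c_n exp(-n²σ) sin(nη) with c_2=2, c_3=3, c_4=-3: w(η,σ) = 2exp(-4σ)sin(2η) + 3exp(-9σ)sin(3η) - 3exp(-16σ)sin(4η).
Substituting back: u(s,t) = w(s + 2t, t).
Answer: u(s, t) = 2exp(-4t)sin(2s + 4t) + 3exp(-9t)sin(3s + 6t) - 3exp(-16t)sin(4s + 8t)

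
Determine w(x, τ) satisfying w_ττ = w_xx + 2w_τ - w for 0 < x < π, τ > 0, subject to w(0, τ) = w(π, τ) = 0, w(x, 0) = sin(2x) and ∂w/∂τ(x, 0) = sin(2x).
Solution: Substitute w = exp(τ)u, i.e. u = exp(-τ)w.
By the product rule, w_τ = exp(τ)(u_τ + u), w_ττ = exp(τ)(u_ττ + 2u_τ + u), w_xx = exp(τ)u_xx.
Substituting into the PDE and dividing by exp(τ): u_ττ + 2u_τ + u = u_xx + 2(u_τ + u) - u.
The lower-order terms cancel, leaving the standard wave equation u_ττ = u_xx.
Initial data for u: u(x,0) = w(x,0) = sin(2x); u_τ(x,0) = w_τ(x,0) - w(x,0) = 0. The boundary conditions carry over: u(0,τ) = u(π,τ) = 0.
Solve for u:
  Using separation of variables u = X(x)T(τ):
  Eigenfunctions: sin(nx), n = 1, 2, 3, ...
  General solution: u(x, τ) = Σ [A_n cos(n τ) + B_n sin(n τ)] sin(nx)
  From u(x,0) = sin(2x): A_2=1. From u_τ(x,0) = 0: all B_n = 0.
Hence u(x,τ) = sin(2x)cos(2τ).
Transform back: w(x,τ) = exp(τ)u(x,τ).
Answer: w(x, τ) = exp(τ)sin(2x)cos(2τ)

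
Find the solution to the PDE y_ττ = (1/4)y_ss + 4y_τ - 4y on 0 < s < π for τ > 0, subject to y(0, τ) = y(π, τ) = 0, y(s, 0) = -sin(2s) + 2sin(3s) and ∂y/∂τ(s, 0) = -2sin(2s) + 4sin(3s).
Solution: Substitute y = exp(2τ)u.
Then y_τ = exp(2τ)(u_τ + 2u), y_ττ = exp(2τ)(u_ττ + 4u_τ + 4u), y_ss = exp(2τ)u_ss; substituting and dividing by exp(2τ), the lower-order terms cancel: u_ττ = (1/4)u_ss (standard wave equation).
Data for u: u(s,0) = y(s,0) = -sin(2s) + 2sin(3s); u_τ(s,0) = y_τ(s,0) - 2y(s,0) = 0. The boundary conditions carry over: u(0,τ) = u(π,τ) = 0.
Separating variables: u = Σ [A_n cos(ω_n τ) + B_n sin(ω_n τ)] sin(ns), ω_n = n/2. From ICs: A_2=-1, A_3=2.
So u(s,τ) = -sin(2s)cos(τ) + 2sin(3s)cos(3τ/2), and y(s,τ) = exp(2τ)u(s,τ).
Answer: y(s, τ) = -exp(2τ)sin(2s)cos(τ) + 2exp(2τ)sin(3s)cos(3τ/2)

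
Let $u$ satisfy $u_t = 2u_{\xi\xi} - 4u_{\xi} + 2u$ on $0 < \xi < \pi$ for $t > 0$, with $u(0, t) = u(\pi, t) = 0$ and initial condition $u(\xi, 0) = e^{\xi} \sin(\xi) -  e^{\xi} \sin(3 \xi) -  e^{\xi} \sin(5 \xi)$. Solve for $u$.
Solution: Substitute $u = e^{\xi}w$.
Then $u_{\xi} = e^{\xi}(w_{\xi} + w)$, $u_{\xi\xi} = e^{\xi}(w_{\xi\xi} + 2w_{\xi} + w)$, $u_t = e^{\xi}w_t$; substituting and dividing by $e^{\xi}$, the lower-order terms cancel: $w_t = 2w_{\xi\xi}$ (standard heat equation).
Data for $w$: $w(\xi,0) = e^{-\xi}u(\xi,0) = \sin(\xi) - \sin(3 \xi) - \sin(5 \xi)$. The boundary conditions carry over: $w(0,t) = w(\pi,t) = 0$.
Separating variables: $w = \sum c_n e^{-2n^2t} \sin(n\xi)$. From $w(\xi,0) = \sin(\xi) - \sin(3 \xi) - \sin(5 \xi)$: $c_1=1, c_3=-1, c_5=-1$.
So $w(\xi,t) = e^{-2 t} \sin(\xi) - e^{-18 t} \sin(3 \xi) - e^{-50 t} \sin(5 \xi)$, and $u(\xi,t) = e^{\xi}w(\xi,t)$.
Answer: $u(\xi, t) = e^{\xi} e^{-2 t} \sin(\xi) -  e^{\xi} e^{-18 t} \sin(3 \xi) -  e^{\xi} e^{-50 t} \sin(5 \xi)$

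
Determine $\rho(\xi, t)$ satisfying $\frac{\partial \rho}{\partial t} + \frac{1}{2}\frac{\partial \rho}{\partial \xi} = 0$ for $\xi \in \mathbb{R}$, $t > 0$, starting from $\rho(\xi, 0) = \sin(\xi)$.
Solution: By characteristics ($d\xi/dt = 1/2$), $\rho(\xi,t) = f(\xi - \frac{1}{2}t)$ with $f = \rho( \cdot , 0)$.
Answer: $\rho(\xi, t) = \sin(\xi - t/2)$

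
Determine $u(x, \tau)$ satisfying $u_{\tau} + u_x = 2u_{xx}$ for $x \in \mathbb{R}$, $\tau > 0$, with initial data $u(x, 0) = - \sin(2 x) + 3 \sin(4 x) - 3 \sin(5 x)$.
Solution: Moving frame: $\eta = x - \tau$, $\sigma = \tau$, $u = w(\eta,\sigma)$, so $u_{\tau} = w_{\sigma} - w_{\eta}$ and $u_{xx} = w_{\eta\eta}$.
Hence $u_{\tau} + u_x = w_{\sigma}$ and the PDE becomes the heat equation $w_{\sigma} = 2w_{\eta\eta}$ on $\eta \in \mathbb{R}$.
Initial data: $w(\eta,0) = u(\eta,0) = - \sin(2 \eta) + 3 \sin(4 \eta) - 3 \sin(5 \eta)$. Each mode $\sin(n\eta)$ decays as $e^{-2n^2\sigma}$ on $\mathbb{R}$, so $w(\eta,\sigma) = \sum c_n e^{-2n^2\sigma} \sin(n\eta)$ with $c_2=-1, c_4=3, c_5=-3$: $w(\eta,\sigma) = - e^{-8 \sigma} \sin(2 \eta) + 3 e^{-32 \sigma} \sin(4 \eta) - 3 e^{-50 \sigma} \sin(5 \eta)$.
Substituting back: $u(x,\tau) = w(x - \tau, \tau)$.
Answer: $u(x, \tau) = e^{-8 \tau} \sin(2 \tau - 2 x) - 3 e^{-32 \tau} \sin(4 \tau - 4 x) + 3 e^{-50 \tau} \sin(5 \tau - 5 x)$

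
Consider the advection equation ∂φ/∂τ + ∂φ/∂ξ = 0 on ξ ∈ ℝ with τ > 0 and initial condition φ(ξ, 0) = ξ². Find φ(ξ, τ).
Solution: By method of characteristics (waves move right with speed 1):
Along characteristics ξ - τ = const, φ is constant, so φ(ξ,τ) = f(ξ - τ) with f = φ(·, 0).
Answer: φ(ξ, τ) = ξ² - 2ξτ + τ²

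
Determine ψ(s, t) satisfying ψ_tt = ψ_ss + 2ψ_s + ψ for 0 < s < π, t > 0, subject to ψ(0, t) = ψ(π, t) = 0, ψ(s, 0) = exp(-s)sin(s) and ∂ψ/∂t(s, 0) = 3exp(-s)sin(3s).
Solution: Substitute ψ = exp(-s)u, i.e. u = exp(s)ψ.
By the product rule, ψ_s = exp(-s)(u_s - u), ψ_ss = exp(-s)(u_ss - 2u_s + u), ψ_tt = exp(-s)u_tt.
Substituting into the PDE and dividing by exp(-s): u_tt = (u_ss - 2u_s + u) + 2(u_s - u) + u.
The lower-order terms cancel, leaving the standard wave equation u_tt = u_ss.
Initial data for u: u(s,0) = exp(s)ψ(s,0) = sin(s); u_t(s,0) = exp(s)ψ_t(s,0) = 3sin(3s). The boundary conditions carry over: u(0,t) = u(π,t) = 0.
Solve for u:
  Using separation of variables u = X(s)T(t):
  Eigenfunctions: sin(ns), n = 1, 2, 3, ...
  General solution: u(s, t) = Σ [A_n cos(n t) + B_n sin(n t)] sin(ns)
  From u(s,0) = sin(s): A_1=1. From u_t(s,0) = 3sin(3s), using u_t(s,0) = Σ ω_n B_n sin(ns) with ω_n = n: B_3 = 3/3 = 1.
Hence u(s,t) = sin(s)cos(t) + sin(3s)sin(3t).
Transform back: ψ(s,t) = exp(-s)u(s,t).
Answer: ψ(s, t) = exp(-s)sin(s)cos(t) + exp(-s)sin(3s)sin(3t)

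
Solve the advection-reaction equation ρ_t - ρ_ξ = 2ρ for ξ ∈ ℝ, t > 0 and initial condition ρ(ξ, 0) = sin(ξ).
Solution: Substitute ρ = exp(2t)u.
Then ρ_t = exp(2t)(u_t + 2u), ρ_ξ = exp(2t)u_ξ; substituting and dividing by exp(2t), the lower-order terms cancel: u_t - u_ξ = 0 (standard advection equation).
Data for u: u(ξ,0) = ρ(ξ,0) = sin(ξ).
By characteristics (dξ/dt = -1), u(ξ,t) = f(ξ + t) with f = u(·, 0).
So u(ξ,t) = sin(t + ξ), and ρ(ξ,t) = exp(2t)u(ξ,t).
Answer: ρ(ξ, t) = exp(2t)sin(t + ξ)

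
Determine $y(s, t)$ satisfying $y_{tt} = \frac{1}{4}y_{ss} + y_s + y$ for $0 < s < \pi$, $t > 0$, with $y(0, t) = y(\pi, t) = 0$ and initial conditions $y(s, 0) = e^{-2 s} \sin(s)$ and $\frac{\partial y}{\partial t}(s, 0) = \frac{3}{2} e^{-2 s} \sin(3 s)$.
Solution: Substitute $y = e^{-2s}u$.
Then $y_s = e^{-2s}(u_s - 2u)$, $y_{ss} = e^{-2s}(u_{ss} - 4u_s + 4u)$, $y_{tt} = e^{-2s}u_{tt}$; substituting and dividing by $e^{-2s}$, the lower-order terms cancel: $u_{tt} = \frac{1}{4}u_{ss}$ (standard wave equation).
Data for $u$: $u(s,0) = e^{2s}y(s,0) = \sin(s)$; $u_t(s,0) = e^{2s}y_t(s,0) = \frac{3}{2} \sin(3 s)$. The boundary conditions carry over: $u(0,t) = u(\pi,t) = 0$.
Separating variables: $u = \sum [A_n \cos(\omega_n t) + B_n \sin(\omega_n t)] \sin(ns)$, $\omega_n = n/2$. From ICs ($B_n$ = velocity coefficient / $\omega_n$): $A_1=1, B_3=1$.
So $u(s,t) = \sin(s) \cos(t/2) + \sin(3 s) \sin(3 t/2)$, and $y(s,t) = e^{-2s}u(s,t)$.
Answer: $y(s, t) = e^{-2 s} \sin(s) \cos(t/2) + e^{-2 s} \sin(3 s) \sin(3 t/2)$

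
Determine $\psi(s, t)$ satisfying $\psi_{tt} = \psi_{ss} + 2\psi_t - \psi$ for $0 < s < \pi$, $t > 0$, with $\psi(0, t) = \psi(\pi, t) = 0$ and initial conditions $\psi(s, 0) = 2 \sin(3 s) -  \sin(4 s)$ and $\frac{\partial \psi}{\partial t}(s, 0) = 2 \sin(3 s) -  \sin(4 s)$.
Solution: Substitute $\psi = e^{t}u$, i.e. $u = e^{-t}\psi$.
By the product rule, $\psi_t = e^{t}(u_t + u)$, $\psi_{tt} = e^{t}(u_{tt} + 2u_t + u)$, $\psi_{ss} = e^{t}u_{ss}$.
Substituting into the PDE and dividing by $e^{t}$: $u_{tt} + 2u_t + u = u_{ss} + 2(u_t + u) - u$.
The lower-order terms cancel, leaving the standard wave equation $u_{tt} = u_{ss}$.
Initial data for $u$: $u(s,0) = \psi(s,0) = 2 \sin(3 s) - \sin(4 s)$; $u_t(s,0) = \psi_t(s,0) - \psi(s,0) = 0$. The boundary conditions carry over: $u(0,t) = u(\pi,t) = 0$.
Solve for $u$:
  Using separation of variables $u = X(s)T(t)$:
  Eigenfunctions: $\sin(ns)$, $n = 1, 2, 3, \ldots$
  General solution: $u(s, t) = \sum [A_n \cos(n t) + B_n \sin(n t)] \sin(ns)$
  From $u(s,0) = 2 \sin(3 s) - \sin(4 s)$: $A_3=2, A_4=-1$. From $u_t(s,0) = 0$: all $B_n = 0$.
Hence $u(s,t) = 2 \sin(3 s) \cos(3 t) - \sin(4 s) \cos(4 t)$.
Transform back: $\psi(s,t) = e^{t}u(s,t)$.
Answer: $\psi(s, t) = 2 e^{t} \sin(3 s) \cos(3 t) -  e^{t} \sin(4 s) \cos(4 t)$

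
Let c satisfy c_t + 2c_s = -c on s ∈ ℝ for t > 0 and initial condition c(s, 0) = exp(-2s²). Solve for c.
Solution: Substitute c = exp(-t)u.
Then c_t = exp(-t)(u_t - u), c_s = exp(-t)u_s; substituting and dividing by exp(-t), the lower-order terms cancel: u_t + 2u_s = 0 (standard advection equation).
Data for u: u(s,0) = c(s,0) = exp(-2s²).
By characteristics (ds/dt = 2), u(s,t) = f(s - 2t) with f = u(·, 0).
So u(s,t) = exp(-2(s - 2t)²), and c(s,t) = exp(-t)u(s,t).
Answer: c(s, t) = exp(-t)exp(-2(s - 2t)²)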